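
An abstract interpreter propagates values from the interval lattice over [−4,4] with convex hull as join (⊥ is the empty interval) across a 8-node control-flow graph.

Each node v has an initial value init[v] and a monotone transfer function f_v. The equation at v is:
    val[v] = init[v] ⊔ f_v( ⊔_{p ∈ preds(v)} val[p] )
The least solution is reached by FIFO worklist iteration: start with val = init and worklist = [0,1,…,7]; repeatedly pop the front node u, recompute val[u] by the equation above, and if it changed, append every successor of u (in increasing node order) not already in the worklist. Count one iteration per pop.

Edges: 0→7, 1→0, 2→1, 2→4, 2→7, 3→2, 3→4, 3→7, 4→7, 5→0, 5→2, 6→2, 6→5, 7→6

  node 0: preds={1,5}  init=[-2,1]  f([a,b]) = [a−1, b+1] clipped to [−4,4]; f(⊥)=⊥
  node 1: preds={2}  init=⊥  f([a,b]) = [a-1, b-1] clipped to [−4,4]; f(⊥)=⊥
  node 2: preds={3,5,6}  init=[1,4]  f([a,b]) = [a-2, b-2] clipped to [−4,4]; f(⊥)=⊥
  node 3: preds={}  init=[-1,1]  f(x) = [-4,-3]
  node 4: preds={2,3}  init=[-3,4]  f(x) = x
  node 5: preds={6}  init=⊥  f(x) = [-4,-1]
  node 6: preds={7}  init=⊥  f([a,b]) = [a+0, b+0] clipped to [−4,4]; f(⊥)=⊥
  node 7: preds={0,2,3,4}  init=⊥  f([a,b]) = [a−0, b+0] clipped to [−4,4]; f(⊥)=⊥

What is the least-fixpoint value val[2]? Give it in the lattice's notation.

[-4,4]

Iteration log — 18 steps:
  step 1. node 0  ⊔preds=⊥  new=[-2,1]  stable
  step 2. node 1  ⊔preds=[1,4]  new=[0,3]  old=⊥  +wl: 0
  step 3. node 2  ⊔preds=[-1,1]  new=[-3,4]  old=[1,4]  +wl: 1
  step 4. node 3  ⊔preds=⊥  new=[-4,1]  old=[-1,1]  +wl: 2
  step 5. node 4  ⊔preds=[-4,4]  new=[-4,4]  old=[-3,4]  +wl: 
  step 6. node 5  ⊔preds=⊥  new=[-4,-1]  old=⊥  +wl: 
  step 7. node 6  ⊔preds=⊥  new=⊥  stable
  step 8. node 7  ⊔preds=[-4,4]  new=[-4,4]  old=⊥  +wl: 6
  step 9. node 0  ⊔preds=[-4,3]  new=[-4,4]  old=[-2,1]  +wl: 7
  step 10. node 1  ⊔preds=[-3,4]  new=[-4,3]  old=[0,3]  +wl: 0
  step 11. node 2  ⊔preds=[-4,1]  new=[-4,4]  old=[-3,4]  +wl: 1,4
  step 12. node 6  ⊔preds=[-4,4]  new=[-4,4]  old=⊥  +wl: 2,5
  step 13. node 7  ⊔preds=[-4,4]  new=[-4,4]  stable
  step 14. node 0  ⊔preds=[-4,3]  new=[-4,4]  stable
  step 15. node 1  ⊔preds=[-4,4]  new=[-4,3]  stable
  step 16. node 4  ⊔preds=[-4,4]  new=[-4,4]  stable
  step 17. node 2  ⊔preds=[-4,4]  new=[-4,4]  stable
  step 18. node 5  ⊔preds=[-4,4]  new=[-4,-1]  stable

Least fixpoint reached:
  node 0: [-4,4]
  node 1: [-4,3]
  node 2: [-4,4]
  node 3: [-4,1]
  node 4: [-4,4]
  node 5: [-4,-1]
  node 6: [-4,4]
  node 7: [-4,4]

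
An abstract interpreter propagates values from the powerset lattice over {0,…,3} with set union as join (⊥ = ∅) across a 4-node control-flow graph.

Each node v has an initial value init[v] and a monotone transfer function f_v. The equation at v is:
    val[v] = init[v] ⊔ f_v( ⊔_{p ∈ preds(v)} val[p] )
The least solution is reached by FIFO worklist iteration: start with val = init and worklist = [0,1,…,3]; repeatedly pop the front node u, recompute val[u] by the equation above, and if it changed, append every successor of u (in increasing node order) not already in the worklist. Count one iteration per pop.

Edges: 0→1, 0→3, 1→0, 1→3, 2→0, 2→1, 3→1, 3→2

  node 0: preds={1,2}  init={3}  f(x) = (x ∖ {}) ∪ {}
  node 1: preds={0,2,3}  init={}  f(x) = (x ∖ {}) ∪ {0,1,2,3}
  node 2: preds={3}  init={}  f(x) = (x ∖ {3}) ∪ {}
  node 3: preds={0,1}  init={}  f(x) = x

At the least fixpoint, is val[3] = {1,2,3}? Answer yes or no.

Worklist (10 pops):
  #1 pop 0: in={} → {3} (no change)
  #2 pop 1: in={3} → {0,1,2,3} (was {}); enqueue [0]
  #3 pop 2: in={} → {} (no change)
  #4 pop 3: in={0,1,2,3} → {0,1,2,3} (was {}); enqueue [1,2]
  #5 pop 0: in={0,1,2,3} → {0,1,2,3} (was {3}); enqueue [3]
  #6 pop 1: in={0,1,2,3} → {0,1,2,3} (no change)
  #7 pop 2: in={0,1,2,3} → {0,1,2} (was {}); enqueue [0,1]
  #8 pop 3: in={0,1,2,3} → {0,1,2,3} (no change)
  #9 pop 0: in={0,1,2,3} → {0,1,2,3} (no change)
  #10 pop 1: in={0,1,2,3} → {0,1,2,3} (no change)

Fixpoint:
  val[0] = {0,1,2,3}
  val[1] = {0,1,2,3}
  val[2] = {0,1,2}
  val[3] = {0,1,2,3}

no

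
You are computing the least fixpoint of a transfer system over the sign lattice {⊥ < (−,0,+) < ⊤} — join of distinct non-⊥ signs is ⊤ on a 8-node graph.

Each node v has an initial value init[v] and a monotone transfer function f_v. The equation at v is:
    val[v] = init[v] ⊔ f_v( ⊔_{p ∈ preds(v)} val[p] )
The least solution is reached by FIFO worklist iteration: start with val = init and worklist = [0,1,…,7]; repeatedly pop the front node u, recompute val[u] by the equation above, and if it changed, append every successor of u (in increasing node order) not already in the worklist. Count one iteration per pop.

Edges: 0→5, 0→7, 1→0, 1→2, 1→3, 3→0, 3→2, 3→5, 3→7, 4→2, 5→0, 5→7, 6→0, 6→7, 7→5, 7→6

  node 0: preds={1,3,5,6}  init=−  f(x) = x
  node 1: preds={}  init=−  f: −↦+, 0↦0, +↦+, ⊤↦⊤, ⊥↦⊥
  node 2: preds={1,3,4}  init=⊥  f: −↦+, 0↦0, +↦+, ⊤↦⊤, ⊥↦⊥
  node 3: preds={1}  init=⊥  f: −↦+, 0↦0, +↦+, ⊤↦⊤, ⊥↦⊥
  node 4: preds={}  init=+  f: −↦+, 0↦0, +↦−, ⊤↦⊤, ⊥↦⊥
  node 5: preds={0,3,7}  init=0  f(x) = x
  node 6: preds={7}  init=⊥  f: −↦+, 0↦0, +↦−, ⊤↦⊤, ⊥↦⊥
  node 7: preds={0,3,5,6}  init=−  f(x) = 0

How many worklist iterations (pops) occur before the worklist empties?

14

Trace (14 dequeues):
  [1] u=0 | in ⊤ | out ⊤ | prev − | push {}
  [2] u=1 | in ⊥ | out − | ==
  [3] u=2 | in ⊤ | out ⊤ | prev ⊥ | push {}
  [4] u=3 | in − | out + | prev ⊥ | push {0,2}
  [5] u=4 | in ⊥ | out + | ==
  [6] u=5 | in ⊤ | out ⊤ | prev 0 | push {}
  [7] u=6 | in − | out + | prev ⊥ | push {}
  [8] u=7 | in ⊤ | out ⊤ | prev − | push {5,6}
  [9] u=0 | in ⊤ | out ⊤ | ==
  [10] u=2 | in ⊤ | out ⊤ | ==
  [11] u=5 | in ⊤ | out ⊤ | ==
  [12] u=6 | in ⊤ | out ⊤ | prev + | push {0,7}
  [13] u=0 | in ⊤ | out ⊤ | ==
  [14] u=7 | in ⊤ | out ⊤ | ==

Converged values:
  [0] ⊤
  [1] −
  [2] ⊤
  [3] +
  [4] +
  [5] ⊤
  [6] ⊤
  [7] ⊤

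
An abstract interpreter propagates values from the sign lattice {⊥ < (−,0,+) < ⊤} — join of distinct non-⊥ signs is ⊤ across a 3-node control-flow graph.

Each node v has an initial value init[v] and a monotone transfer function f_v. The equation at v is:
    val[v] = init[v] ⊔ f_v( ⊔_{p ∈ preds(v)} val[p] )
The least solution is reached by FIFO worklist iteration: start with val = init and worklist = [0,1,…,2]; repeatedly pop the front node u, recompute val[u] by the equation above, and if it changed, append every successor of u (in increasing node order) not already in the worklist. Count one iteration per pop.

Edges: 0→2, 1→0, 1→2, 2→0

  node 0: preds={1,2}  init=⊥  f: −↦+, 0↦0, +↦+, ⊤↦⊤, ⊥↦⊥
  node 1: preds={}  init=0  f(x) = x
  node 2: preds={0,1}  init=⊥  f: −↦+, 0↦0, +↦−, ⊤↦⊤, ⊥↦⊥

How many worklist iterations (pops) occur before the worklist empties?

4

Worklist (4 pops):
  #1 pop 0: in=0 → 0 (was ⊥); enqueue []
  #2 pop 1: in=⊥ → 0 (no change)
  #3 pop 2: in=0 → 0 (was ⊥); enqueue [0]
  #4 pop 0: in=0 → 0 (no change)

Fixpoint:
  val[0] = 0
  val[1] = 0
  val[2] = 0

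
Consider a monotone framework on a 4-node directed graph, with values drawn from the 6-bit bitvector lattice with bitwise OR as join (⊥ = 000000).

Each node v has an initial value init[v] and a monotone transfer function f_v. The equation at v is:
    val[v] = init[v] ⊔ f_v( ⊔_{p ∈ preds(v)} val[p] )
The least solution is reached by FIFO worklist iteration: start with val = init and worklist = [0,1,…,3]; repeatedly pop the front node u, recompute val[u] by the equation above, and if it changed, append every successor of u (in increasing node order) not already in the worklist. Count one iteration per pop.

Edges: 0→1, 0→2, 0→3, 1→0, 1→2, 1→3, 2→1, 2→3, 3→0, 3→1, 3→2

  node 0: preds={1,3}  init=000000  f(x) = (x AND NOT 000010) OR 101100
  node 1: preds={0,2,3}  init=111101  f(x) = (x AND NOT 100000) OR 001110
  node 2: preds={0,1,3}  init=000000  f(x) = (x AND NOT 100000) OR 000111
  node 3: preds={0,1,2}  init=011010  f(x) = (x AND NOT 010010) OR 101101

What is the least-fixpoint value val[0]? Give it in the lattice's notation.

111101

Worklist (7 pops):
  #1 pop 0: in=111111 → 111101 (was 000000); enqueue []
  #2 pop 1: in=111111 → 111111 (was 111101); enqueue [0]
  #3 pop 2: in=111111 → 011111 (was 000000); enqueue [1]
  #4 pop 3: in=111111 → 111111 (was 011010); enqueue [2]
  #5 pop 0: in=111111 → 111101 (no change)
  #6 pop 1: in=111111 → 111111 (no change)
  #7 pop 2: in=111111 → 011111 (no change)

Fixpoint:
  val[0] = 111101
  val[1] = 111111
  val[2] = 011111
  val[3] = 111111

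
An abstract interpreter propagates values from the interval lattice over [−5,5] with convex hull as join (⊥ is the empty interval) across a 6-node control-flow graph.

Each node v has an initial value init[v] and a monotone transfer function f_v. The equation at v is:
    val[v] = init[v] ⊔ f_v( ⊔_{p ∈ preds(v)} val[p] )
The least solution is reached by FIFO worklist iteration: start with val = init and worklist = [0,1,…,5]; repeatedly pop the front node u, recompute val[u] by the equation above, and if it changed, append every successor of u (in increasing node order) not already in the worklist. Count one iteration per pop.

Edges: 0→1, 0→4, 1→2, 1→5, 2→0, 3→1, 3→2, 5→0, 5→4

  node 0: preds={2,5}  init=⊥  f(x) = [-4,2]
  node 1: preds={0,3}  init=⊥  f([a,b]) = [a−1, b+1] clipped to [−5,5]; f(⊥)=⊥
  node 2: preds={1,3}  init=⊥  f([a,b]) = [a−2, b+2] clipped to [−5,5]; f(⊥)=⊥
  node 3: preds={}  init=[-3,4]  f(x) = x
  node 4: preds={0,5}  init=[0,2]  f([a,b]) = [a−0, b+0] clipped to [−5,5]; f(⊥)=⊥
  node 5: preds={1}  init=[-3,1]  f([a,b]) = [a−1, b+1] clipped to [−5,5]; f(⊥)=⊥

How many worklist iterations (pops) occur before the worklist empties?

Trace (8 dequeues):
  [1] u=0 | in [-3,1] | out [-4,2] | prev ⊥ | push {}
  [2] u=1 | in [-4,4] | out [-5,5] | prev ⊥ | push {}
  [3] u=2 | in [-5,5] | out [-5,5] | prev ⊥ | push {0}
  [4] u=3 | in ⊥ | out [-3,4] | ==
  [5] u=4 | in [-4,2] | out [-4,2] | prev [0,2] | push {}
  [6] u=5 | in [-5,5] | out [-5,5] | prev [-3,1] | push {4}
  [7] u=0 | in [-5,5] | out [-4,2] | ==
  [8] u=4 | in [-5,5] | out [-5,5] | prev [-4,2] | push {}

Converged values:
  [0] [-4,2]
  [1] [-5,5]
  [2] [-5,5]
  [3] [-3,4]
  [4] [-5,5]
  [5] [-5,5]

8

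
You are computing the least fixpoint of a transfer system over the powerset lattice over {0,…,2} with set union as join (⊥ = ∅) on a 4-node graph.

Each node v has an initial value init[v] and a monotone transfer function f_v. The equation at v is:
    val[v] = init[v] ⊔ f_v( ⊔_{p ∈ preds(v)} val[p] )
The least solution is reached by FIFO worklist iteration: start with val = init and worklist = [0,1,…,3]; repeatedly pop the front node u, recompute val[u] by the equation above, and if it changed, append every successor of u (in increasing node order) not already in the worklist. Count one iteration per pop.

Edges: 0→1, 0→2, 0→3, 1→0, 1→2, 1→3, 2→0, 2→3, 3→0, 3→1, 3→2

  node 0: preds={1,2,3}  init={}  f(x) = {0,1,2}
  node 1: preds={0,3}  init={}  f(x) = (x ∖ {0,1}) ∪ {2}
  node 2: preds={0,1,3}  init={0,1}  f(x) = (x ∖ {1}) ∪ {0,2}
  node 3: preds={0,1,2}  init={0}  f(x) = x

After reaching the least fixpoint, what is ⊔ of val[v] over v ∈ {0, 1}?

Worklist (7 pops):
  #1 pop 0: in={0,1} → {0,1,2} (was {}); enqueue []
  #2 pop 1: in={0,1,2} → {2} (was {}); enqueue [0]
  #3 pop 2: in={0,1,2} → {0,1,2} (was {0,1}); enqueue []
  #4 pop 3: in={0,1,2} → {0,1,2} (was {0}); enqueue [1,2]
  #5 pop 0: in={0,1,2} → {0,1,2} (no change)
  #6 pop 1: in={0,1,2} → {2} (no change)
  #7 pop 2: in={0,1,2} → {0,1,2} (no change)

Fixpoint:
  val[0] = {0,1,2}
  val[1] = {2}
  val[2] = {0,1,2}
  val[3] = {0,1,2}

{0,1,2}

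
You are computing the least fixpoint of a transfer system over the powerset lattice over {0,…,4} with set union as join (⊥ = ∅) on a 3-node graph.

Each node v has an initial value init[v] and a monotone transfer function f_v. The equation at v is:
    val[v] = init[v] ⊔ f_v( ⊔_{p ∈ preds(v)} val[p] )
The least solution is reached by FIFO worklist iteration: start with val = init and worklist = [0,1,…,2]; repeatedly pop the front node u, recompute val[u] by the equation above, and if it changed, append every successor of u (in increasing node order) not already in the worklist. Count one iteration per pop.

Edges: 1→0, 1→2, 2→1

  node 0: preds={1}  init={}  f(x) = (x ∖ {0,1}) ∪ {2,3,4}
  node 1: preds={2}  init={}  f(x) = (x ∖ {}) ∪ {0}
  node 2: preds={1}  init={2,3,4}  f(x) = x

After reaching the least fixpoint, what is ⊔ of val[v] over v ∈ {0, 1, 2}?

{0,2,3,4}

Trace (5 dequeues):
  [1] u=0 | in {} | out {2,3,4} | prev {} | push {}
  [2] u=1 | in {2,3,4} | out {0,2,3,4} | prev {} | push {0}
  [3] u=2 | in {0,2,3,4} | out {0,2,3,4} | prev {2,3,4} | push {1}
  [4] u=0 | in {0,2,3,4} | out {2,3,4} | ==
  [5] u=1 | in {0,2,3,4} | out {0,2,3,4} | ==

Converged values:
  [0] {2,3,4}
  [1] {0,2,3,4}
  [2] {0,2,3,4}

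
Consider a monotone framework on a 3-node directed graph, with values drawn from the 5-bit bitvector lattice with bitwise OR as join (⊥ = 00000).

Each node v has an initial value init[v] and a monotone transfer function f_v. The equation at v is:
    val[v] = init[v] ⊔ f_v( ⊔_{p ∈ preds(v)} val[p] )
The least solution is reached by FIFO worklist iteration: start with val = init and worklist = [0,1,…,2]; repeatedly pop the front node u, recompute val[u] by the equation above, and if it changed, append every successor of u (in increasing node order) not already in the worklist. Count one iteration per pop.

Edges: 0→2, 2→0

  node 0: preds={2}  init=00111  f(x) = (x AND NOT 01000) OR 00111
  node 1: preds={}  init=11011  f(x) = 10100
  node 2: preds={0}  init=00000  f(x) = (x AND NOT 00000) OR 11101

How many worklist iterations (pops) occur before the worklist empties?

5

Trace (5 dequeues):
  [1] u=0 | in 00000 | out 00111 | ==
  [2] u=1 | in 00000 | out 11111 | prev 11011 | push {}
  [3] u=2 | in 00111 | out 11111 | prev 00000 | push {0}
  [4] u=0 | in 11111 | out 10111 | prev 00111 | push {2}
  [5] u=2 | in 10111 | out 11111 | ==

Converged values:
  [0] 10111
  [1] 11111
  [2] 11111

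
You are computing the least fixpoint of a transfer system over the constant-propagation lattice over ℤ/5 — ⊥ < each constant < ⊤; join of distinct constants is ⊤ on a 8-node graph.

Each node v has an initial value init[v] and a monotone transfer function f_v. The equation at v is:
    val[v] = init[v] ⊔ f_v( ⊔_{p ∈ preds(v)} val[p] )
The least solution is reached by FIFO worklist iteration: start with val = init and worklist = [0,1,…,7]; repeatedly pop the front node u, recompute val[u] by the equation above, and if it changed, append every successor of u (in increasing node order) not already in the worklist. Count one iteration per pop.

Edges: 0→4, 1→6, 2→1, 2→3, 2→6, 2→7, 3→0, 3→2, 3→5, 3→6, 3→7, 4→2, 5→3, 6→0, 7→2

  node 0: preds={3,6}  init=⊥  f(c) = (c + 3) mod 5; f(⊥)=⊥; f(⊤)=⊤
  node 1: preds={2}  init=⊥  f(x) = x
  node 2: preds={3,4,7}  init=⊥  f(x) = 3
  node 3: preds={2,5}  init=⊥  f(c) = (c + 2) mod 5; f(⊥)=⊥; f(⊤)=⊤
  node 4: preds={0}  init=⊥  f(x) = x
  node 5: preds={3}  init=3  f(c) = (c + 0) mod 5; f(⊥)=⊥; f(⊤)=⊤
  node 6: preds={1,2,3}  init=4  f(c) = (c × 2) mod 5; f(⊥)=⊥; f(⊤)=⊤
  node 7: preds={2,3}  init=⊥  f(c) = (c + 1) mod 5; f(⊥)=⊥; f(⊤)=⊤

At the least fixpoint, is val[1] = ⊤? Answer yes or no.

Iteration log — 18 steps:
  step 1. node 0  ⊔preds=4  new=2  old=⊥  +wl: 
  step 2. node 1  ⊔preds=⊥  new=⊥  stable
  step 3. node 2  ⊔preds=⊥  new=3  old=⊥  +wl: 1
  step 4. node 3  ⊔preds=3  new=0  old=⊥  +wl: 0,2
  step 5. node 4  ⊔preds=2  new=2  old=⊥  +wl: 
  step 6. node 5  ⊔preds=0  new=⊤  old=3  +wl: 3
  step 7. node 6  ⊔preds=⊤  new=⊤  old=4  +wl: 
  step 8. node 7  ⊔preds=⊤  new=⊤  old=⊥  +wl: 
  step 9. node 1  ⊔preds=3  new=3  old=⊥  +wl: 6
  step 10. node 0  ⊔preds=⊤  new=⊤  old=2  +wl: 4
  step 11. node 2  ⊔preds=⊤  new=3  stable
  step 12. node 3  ⊔preds=⊤  new=⊤  old=0  +wl: 0,2,5,7
  step 13. node 6  ⊔preds=⊤  new=⊤  stable
  step 14. node 4  ⊔preds=⊤  new=⊤  old=2  +wl: 
  step 15. node 0  ⊔preds=⊤  new=⊤  stable
  step 16. node 2  ⊔preds=⊤  new=3  stable
  step 17. node 5  ⊔preds=⊤  new=⊤  stable
  step 18. node 7  ⊔preds=⊤  new=⊤  stable

Least fixpoint reached:
  node 0: ⊤
  node 1: 3
  node 2: 3
  node 3: ⊤
  node 4: ⊤
  node 5: ⊤
  node 6: ⊤
  node 7: ⊤

no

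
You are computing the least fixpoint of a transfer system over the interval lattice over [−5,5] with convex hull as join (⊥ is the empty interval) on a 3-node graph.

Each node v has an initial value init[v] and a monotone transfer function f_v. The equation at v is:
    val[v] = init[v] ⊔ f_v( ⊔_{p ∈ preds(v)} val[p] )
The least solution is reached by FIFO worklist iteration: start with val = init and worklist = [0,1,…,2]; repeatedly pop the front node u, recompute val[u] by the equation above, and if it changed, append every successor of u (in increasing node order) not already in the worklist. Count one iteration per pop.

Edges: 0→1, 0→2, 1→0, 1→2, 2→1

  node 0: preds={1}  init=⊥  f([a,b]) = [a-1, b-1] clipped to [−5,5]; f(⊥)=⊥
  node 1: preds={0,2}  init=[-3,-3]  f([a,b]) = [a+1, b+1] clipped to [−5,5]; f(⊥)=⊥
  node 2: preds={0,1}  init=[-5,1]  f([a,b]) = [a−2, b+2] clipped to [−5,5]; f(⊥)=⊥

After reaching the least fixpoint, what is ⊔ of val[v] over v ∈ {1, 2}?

Worklist (9 pops):
  #1 pop 0: in=[-3,-3] → [-4,-4] (was ⊥); enqueue []
  #2 pop 1: in=[-5,1] → [-4,2] (was [-3,-3]); enqueue [0]
  #3 pop 2: in=[-4,2] → [-5,4] (was [-5,1]); enqueue [1]
  #4 pop 0: in=[-4,2] → [-5,1] (was [-4,-4]); enqueue [2]
  #5 pop 1: in=[-5,4] → [-4,5] (was [-4,2]); enqueue [0]
  #6 pop 2: in=[-5,5] → [-5,5] (was [-5,4]); enqueue [1]
  #7 pop 0: in=[-4,5] → [-5,4] (was [-5,1]); enqueue [2]
  #8 pop 1: in=[-5,5] → [-4,5] (no change)
  #9 pop 2: in=[-5,5] → [-5,5] (no change)

Fixpoint:
  val[0] = [-5,4]
  val[1] = [-4,5]
  val[2] = [-5,5]

[-5,5]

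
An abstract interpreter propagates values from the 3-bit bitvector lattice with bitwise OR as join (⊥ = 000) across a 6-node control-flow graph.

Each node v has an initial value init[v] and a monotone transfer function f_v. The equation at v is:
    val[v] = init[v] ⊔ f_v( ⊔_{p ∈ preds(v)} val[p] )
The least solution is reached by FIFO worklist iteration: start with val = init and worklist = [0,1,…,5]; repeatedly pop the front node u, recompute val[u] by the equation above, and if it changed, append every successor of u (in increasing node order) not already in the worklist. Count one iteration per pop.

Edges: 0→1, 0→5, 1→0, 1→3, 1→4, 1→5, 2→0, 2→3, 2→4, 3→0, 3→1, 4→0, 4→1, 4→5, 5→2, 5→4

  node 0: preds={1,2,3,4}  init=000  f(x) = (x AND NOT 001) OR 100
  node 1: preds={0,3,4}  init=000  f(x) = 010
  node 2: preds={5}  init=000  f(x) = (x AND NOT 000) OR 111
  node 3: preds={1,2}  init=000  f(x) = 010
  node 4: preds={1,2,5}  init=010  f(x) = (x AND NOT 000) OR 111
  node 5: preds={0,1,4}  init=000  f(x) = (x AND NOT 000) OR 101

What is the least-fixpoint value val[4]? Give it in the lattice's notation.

111

Worklist (10 pops):
  #1 pop 0: in=010 → 110 (was 000); enqueue []
  #2 pop 1: in=110 → 010 (was 000); enqueue [0]
  #3 pop 2: in=000 → 111 (was 000); enqueue []
  #4 pop 3: in=111 → 010 (was 000); enqueue [1]
  #5 pop 4: in=111 → 111 (was 010); enqueue []
  #6 pop 5: in=111 → 111 (was 000); enqueue [2,4]
  #7 pop 0: in=111 → 110 (no change)
  #8 pop 1: in=111 → 010 (no change)
  #9 pop 2: in=111 → 111 (no change)
  #10 pop 4: in=111 → 111 (no change)

Fixpoint:
  val[0] = 110
  val[1] = 010
  val[2] = 111
  val[3] = 010
  val[4] = 111
  val[5] = 111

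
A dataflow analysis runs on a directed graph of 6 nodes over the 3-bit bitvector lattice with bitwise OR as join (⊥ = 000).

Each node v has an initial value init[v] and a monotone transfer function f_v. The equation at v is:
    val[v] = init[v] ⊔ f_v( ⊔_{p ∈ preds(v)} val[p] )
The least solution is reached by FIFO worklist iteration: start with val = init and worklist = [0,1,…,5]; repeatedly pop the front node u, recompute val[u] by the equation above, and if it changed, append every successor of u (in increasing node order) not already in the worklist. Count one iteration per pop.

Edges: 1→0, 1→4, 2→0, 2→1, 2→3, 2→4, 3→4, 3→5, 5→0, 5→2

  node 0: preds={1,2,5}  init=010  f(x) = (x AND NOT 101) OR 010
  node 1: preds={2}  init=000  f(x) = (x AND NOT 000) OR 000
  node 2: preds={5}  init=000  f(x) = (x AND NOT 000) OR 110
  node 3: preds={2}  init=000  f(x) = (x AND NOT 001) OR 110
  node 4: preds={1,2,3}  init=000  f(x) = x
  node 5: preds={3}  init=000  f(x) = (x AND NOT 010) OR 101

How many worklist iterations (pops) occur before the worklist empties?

Worklist (15 pops):
  #1 pop 0: in=000 → 010 (no change)
  #2 pop 1: in=000 → 000 (no change)
  #3 pop 2: in=000 → 110 (was 000); enqueue [0,1]
  #4 pop 3: in=110 → 110 (was 000); enqueue []
  #5 pop 4: in=110 → 110 (was 000); enqueue []
  #6 pop 5: in=110 → 101 (was 000); enqueue [2]
  #7 pop 0: in=111 → 010 (no change)
  #8 pop 1: in=110 → 110 (was 000); enqueue [0,4]
  #9 pop 2: in=101 → 111 (was 110); enqueue [1,3]
  #10 pop 0: in=111 → 010 (no change)
  #11 pop 4: in=111 → 111 (was 110); enqueue []
  #12 pop 1: in=111 → 111 (was 110); enqueue [0,4]
  #13 pop 3: in=111 → 110 (no change)
  #14 pop 0: in=111 → 010 (no change)
  #15 pop 4: in=111 → 111 (no change)

Fixpoint:
  val[0] = 010
  val[1] = 111
  val[2] = 111
  val[3] = 110
  val[4] = 111
  val[5] = 101

15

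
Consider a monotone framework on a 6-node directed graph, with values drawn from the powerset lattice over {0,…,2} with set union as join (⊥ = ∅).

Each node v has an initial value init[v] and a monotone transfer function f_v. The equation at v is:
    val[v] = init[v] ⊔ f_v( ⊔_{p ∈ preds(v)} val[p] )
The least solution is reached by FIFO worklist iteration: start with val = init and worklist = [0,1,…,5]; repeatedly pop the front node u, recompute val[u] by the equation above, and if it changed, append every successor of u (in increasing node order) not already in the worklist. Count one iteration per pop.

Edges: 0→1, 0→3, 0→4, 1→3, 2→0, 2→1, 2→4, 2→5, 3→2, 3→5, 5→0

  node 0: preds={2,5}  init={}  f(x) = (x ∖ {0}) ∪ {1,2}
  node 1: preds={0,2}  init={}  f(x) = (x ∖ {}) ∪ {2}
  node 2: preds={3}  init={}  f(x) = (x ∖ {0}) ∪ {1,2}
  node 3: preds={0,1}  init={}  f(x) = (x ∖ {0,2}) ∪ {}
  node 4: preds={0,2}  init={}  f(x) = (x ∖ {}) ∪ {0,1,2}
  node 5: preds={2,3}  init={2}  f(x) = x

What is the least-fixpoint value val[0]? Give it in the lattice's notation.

{1,2}

Iteration log — 9 steps:
  step 1. node 0  ⊔preds={2}  new={1,2}  old={}  +wl: 
  step 2. node 1  ⊔preds={1,2}  new={1,2}  old={}  +wl: 
  step 3. node 2  ⊔preds={}  new={1,2}  old={}  +wl: 0,1
  step 4. node 3  ⊔preds={1,2}  new={1}  old={}  +wl: 2
  step 5. node 4  ⊔preds={1,2}  new={0,1,2}  old={}  +wl: 
  step 6. node 5  ⊔preds={1,2}  new={1,2}  old={2}  +wl: 
  step 7. node 0  ⊔preds={1,2}  new={1,2}  stable
  step 8. node 1  ⊔preds={1,2}  new={1,2}  stable
  step 9. node 2  ⊔preds={1}  new={1,2}  stable

Least fixpoint reached:
  node 0: {1,2}
  node 1: {1,2}
  node 2: {1,2}
  node 3: {1}
  node 4: {0,1,2}
  node 5: {1,2}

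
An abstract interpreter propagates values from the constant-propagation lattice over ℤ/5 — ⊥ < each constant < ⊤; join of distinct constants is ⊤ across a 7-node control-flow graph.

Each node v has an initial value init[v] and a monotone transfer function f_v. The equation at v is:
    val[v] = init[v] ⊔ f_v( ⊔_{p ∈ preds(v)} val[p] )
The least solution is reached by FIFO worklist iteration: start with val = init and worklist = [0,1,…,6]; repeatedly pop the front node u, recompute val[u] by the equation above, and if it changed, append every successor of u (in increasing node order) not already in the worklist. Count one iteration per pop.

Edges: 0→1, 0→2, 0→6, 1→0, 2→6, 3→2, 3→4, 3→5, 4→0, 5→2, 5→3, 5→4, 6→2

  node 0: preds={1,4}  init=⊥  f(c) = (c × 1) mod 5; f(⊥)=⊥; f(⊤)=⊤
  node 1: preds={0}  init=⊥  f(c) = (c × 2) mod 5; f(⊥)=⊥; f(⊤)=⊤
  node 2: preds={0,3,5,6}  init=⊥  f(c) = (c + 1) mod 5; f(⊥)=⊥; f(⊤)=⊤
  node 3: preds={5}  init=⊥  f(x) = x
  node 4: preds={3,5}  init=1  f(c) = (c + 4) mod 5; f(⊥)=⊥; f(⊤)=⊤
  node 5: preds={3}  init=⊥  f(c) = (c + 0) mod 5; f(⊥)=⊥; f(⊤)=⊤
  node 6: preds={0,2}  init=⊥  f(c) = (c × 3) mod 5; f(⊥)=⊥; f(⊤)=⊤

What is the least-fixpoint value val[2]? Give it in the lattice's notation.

⊤

Worklist (12 pops):
  #1 pop 0: in=1 → 1 (was ⊥); enqueue []
  #2 pop 1: in=1 → 2 (was ⊥); enqueue [0]
  #3 pop 2: in=1 → 2 (was ⊥); enqueue []
  #4 pop 3: in=⊥ → ⊥ (no change)
  #5 pop 4: in=⊥ → 1 (no change)
  #6 pop 5: in=⊥ → ⊥ (no change)
  #7 pop 6: in=⊤ → ⊤ (was ⊥); enqueue [2]
  #8 pop 0: in=⊤ → ⊤ (was 1); enqueue [1,6]
  #9 pop 2: in=⊤ → ⊤ (was 2); enqueue []
  #10 pop 1: in=⊤ → ⊤ (was 2); enqueue [0]
  #11 pop 6: in=⊤ → ⊤ (no change)
  #12 pop 0: in=⊤ → ⊤ (no change)

Fixpoint:
  val[0] = ⊤
  val[1] = ⊤
  val[2] = ⊤
  val[3] = ⊥
  val[4] = 1
  val[5] = ⊥
  val[6] = ⊤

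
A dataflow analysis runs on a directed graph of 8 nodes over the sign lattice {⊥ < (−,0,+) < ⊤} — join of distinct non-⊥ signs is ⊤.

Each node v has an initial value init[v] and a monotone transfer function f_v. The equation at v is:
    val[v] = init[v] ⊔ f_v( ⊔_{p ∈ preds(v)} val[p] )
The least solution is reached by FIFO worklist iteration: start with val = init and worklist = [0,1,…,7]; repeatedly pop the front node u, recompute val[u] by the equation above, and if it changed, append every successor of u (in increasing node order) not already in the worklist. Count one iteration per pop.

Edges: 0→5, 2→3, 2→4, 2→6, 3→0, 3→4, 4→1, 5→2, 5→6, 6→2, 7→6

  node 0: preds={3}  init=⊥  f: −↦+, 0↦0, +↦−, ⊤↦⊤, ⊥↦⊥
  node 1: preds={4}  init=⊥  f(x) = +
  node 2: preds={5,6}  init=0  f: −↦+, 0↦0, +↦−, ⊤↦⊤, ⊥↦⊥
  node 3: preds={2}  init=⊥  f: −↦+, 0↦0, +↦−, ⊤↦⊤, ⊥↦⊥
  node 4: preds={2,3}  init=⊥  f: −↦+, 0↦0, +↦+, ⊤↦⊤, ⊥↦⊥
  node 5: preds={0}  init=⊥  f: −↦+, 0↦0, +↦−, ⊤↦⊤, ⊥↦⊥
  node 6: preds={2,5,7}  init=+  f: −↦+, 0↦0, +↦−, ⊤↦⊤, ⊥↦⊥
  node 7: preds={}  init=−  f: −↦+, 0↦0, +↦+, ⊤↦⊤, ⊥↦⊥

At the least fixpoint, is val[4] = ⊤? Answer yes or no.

yes

Iteration log — 14 steps:
  step 1. node 0  ⊔preds=⊥  new=⊥  stable
  step 2. node 1  ⊔preds=⊥  new=+  old=⊥  +wl: 
  step 3. node 2  ⊔preds=+  new=⊤  old=0  +wl: 
  step 4. node 3  ⊔preds=⊤  new=⊤  old=⊥  +wl: 0
  step 5. node 4  ⊔preds=⊤  new=⊤  old=⊥  +wl: 1
  step 6. node 5  ⊔preds=⊥  new=⊥  stable
  step 7. node 6  ⊔preds=⊤  new=⊤  old=+  +wl: 2
  step 8. node 7  ⊔preds=⊥  new=−  stable
  step 9. node 0  ⊔preds=⊤  new=⊤  old=⊥  +wl: 5
  step 10. node 1  ⊔preds=⊤  new=+  stable
  step 11. node 2  ⊔preds=⊤  new=⊤  stable
  step 12. node 5  ⊔preds=⊤  new=⊤  old=⊥  +wl: 2,6
  step 13. node 2  ⊔preds=⊤  new=⊤  stable
  step 14. node 6  ⊔preds=⊤  new=⊤  stable

Least fixpoint reached:
  node 0: ⊤
  node 1: +
  node 2: ⊤
  node 3: ⊤
  node 4: ⊤
  node 5: ⊤
  node 6: ⊤
  node 7: −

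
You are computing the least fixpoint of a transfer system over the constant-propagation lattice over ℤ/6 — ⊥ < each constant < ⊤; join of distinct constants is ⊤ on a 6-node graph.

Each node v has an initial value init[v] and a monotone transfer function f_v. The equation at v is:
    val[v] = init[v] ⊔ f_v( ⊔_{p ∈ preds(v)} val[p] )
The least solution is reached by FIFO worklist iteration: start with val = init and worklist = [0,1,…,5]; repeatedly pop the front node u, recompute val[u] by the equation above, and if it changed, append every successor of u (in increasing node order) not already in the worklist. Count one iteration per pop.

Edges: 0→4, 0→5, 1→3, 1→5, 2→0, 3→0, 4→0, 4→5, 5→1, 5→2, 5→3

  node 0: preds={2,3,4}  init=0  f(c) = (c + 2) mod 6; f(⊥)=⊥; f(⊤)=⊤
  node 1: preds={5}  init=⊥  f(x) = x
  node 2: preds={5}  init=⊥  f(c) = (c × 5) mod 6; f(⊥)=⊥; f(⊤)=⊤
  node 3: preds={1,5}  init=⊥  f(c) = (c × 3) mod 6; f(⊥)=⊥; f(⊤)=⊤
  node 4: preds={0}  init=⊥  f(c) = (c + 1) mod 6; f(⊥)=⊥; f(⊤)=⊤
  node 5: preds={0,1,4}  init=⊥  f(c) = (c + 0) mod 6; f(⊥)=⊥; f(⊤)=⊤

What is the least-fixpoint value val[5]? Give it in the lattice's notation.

Worklist (13 pops):
  #1 pop 0: in=⊥ → 0 (no change)
  #2 pop 1: in=⊥ → ⊥ (no change)
  #3 pop 2: in=⊥ → ⊥ (no change)
  #4 pop 3: in=⊥ → ⊥ (no change)
  #5 pop 4: in=0 → 1 (was ⊥); enqueue [0]
  #6 pop 5: in=⊤ → ⊤ (was ⊥); enqueue [1,2,3]
  #7 pop 0: in=1 → ⊤ (was 0); enqueue [4,5]
  #8 pop 1: in=⊤ → ⊤ (was ⊥); enqueue []
  #9 pop 2: in=⊤ → ⊤ (was ⊥); enqueue [0]
  #10 pop 3: in=⊤ → ⊤ (was ⊥); enqueue []
  #11 pop 4: in=⊤ → ⊤ (was 1); enqueue []
  #12 pop 5: in=⊤ → ⊤ (no change)
  #13 pop 0: in=⊤ → ⊤ (no change)

Fixpoint:
  val[0] = ⊤
  val[1] = ⊤
  val[2] = ⊤
  val[3] = ⊤
  val[4] = ⊤
  val[5] = ⊤

⊤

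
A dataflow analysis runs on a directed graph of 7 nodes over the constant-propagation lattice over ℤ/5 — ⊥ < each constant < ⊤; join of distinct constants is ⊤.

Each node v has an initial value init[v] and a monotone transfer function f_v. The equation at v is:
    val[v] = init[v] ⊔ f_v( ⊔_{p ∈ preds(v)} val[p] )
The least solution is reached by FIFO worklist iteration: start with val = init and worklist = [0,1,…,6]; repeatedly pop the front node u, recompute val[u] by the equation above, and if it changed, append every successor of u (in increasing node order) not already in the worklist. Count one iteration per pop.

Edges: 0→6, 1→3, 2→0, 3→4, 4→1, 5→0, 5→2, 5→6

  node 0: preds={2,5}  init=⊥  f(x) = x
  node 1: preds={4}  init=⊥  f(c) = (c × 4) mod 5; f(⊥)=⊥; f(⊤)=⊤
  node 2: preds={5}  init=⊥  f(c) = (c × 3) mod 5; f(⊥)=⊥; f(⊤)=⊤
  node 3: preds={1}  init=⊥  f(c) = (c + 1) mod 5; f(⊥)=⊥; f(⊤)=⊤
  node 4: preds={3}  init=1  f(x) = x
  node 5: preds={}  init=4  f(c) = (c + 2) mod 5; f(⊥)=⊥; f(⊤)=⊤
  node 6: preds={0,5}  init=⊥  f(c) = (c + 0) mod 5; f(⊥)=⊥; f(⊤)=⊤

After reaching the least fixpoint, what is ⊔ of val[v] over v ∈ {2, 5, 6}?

⊤

Iteration log — 12 steps:
  step 1. node 0  ⊔preds=4  new=4  old=⊥  +wl: 
  step 2. node 1  ⊔preds=1  new=4  old=⊥  +wl: 
  step 3. node 2  ⊔preds=4  new=2  old=⊥  +wl: 0
  step 4. node 3  ⊔preds=4  new=0  old=⊥  +wl: 
  step 5. node 4  ⊔preds=0  new=⊤  old=1  +wl: 1
  step 6. node 5  ⊔preds=⊥  new=4  stable
  step 7. node 6  ⊔preds=4  new=4  old=⊥  +wl: 
  step 8. node 0  ⊔preds=⊤  new=⊤  old=4  +wl: 6
  step 9. node 1  ⊔preds=⊤  new=⊤  old=4  +wl: 3
  step 10. node 6  ⊔preds=⊤  new=⊤  old=4  +wl: 
  step 11. node 3  ⊔preds=⊤  new=⊤  old=0  +wl: 4
  step 12. node 4  ⊔preds=⊤  new=⊤  stable

Least fixpoint reached:
  node 0: ⊤
  node 1: ⊤
  node 2: 2
  node 3: ⊤
  node 4: ⊤
  node 5: 4
  node 6: ⊤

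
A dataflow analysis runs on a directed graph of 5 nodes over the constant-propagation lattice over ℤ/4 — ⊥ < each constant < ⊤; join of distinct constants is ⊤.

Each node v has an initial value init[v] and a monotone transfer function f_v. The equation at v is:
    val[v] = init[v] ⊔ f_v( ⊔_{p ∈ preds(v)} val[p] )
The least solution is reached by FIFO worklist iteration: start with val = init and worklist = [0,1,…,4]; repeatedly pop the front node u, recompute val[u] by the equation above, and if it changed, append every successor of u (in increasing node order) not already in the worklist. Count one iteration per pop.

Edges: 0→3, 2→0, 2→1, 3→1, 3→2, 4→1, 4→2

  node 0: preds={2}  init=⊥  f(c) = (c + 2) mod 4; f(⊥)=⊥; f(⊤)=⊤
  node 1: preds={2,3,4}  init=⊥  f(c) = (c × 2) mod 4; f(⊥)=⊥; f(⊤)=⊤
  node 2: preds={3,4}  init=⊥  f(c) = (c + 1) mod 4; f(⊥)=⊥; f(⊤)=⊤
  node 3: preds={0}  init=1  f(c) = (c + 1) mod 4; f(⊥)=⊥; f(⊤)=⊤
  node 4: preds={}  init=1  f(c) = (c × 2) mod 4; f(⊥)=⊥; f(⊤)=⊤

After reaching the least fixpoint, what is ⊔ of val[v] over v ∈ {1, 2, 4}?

⊤

Iteration log — 8 steps:
  step 1. node 0  ⊔preds=⊥  new=⊥  stable
  step 2. node 1  ⊔preds=1  new=2  old=⊥  +wl: 
  step 3. node 2  ⊔preds=1  new=2  old=⊥  +wl: 0,1
  step 4. node 3  ⊔preds=⊥  new=1  stable
  step 5. node 4  ⊔preds=⊥  new=1  stable
  step 6. node 0  ⊔preds=2  new=0  old=⊥  +wl: 3
  step 7. node 1  ⊔preds=⊤  new=⊤  old=2  +wl: 
  step 8. node 3  ⊔preds=0  new=1  stable

Least fixpoint reached:
  node 0: 0
  node 1: ⊤
  node 2: 2
  node 3: 1
  node 4: 1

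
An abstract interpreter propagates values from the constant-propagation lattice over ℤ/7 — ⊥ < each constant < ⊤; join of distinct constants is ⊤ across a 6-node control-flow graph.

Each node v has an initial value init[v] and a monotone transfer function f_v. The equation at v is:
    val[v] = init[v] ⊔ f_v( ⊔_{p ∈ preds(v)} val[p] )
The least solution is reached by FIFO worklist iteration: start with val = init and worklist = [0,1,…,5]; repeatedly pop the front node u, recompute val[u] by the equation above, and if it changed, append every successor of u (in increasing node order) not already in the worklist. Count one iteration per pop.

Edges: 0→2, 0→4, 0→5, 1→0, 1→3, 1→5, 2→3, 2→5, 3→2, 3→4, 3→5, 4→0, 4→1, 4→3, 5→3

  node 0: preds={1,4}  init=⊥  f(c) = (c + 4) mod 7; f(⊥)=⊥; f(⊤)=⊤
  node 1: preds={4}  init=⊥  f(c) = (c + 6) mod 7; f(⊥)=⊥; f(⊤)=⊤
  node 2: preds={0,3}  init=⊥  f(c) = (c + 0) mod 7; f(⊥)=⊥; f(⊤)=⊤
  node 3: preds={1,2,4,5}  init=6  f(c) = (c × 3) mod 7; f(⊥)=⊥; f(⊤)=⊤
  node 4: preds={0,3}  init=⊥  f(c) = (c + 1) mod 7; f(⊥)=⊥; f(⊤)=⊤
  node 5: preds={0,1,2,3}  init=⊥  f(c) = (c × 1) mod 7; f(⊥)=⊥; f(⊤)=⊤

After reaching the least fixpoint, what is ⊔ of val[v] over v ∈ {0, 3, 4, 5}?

⊤

Iteration log — 14 steps:
  step 1. node 0  ⊔preds=⊥  new=⊥  stable
  step 2. node 1  ⊔preds=⊥  new=⊥  stable
  step 3. node 2  ⊔preds=6  new=6  old=⊥  +wl: 
  step 4. node 3  ⊔preds=6  new=⊤  old=6  +wl: 2
  step 5. node 4  ⊔preds=⊤  new=⊤  old=⊥  +wl: 0,1,3
  step 6. node 5  ⊔preds=⊤  new=⊤  old=⊥  +wl: 
  step 7. node 2  ⊔preds=⊤  new=⊤  old=6  +wl: 5
  step 8. node 0  ⊔preds=⊤  new=⊤  old=⊥  +wl: 2,4
  step 9. node 1  ⊔preds=⊤  new=⊤  old=⊥  +wl: 0
  step 10. node 3  ⊔preds=⊤  new=⊤  stable
  step 11. node 5  ⊔preds=⊤  new=⊤  stable
  step 12. node 2  ⊔preds=⊤  new=⊤  stable
  step 13. node 4  ⊔preds=⊤  new=⊤  stable
  step 14. node 0  ⊔preds=⊤  new=⊤  stable

Least fixpoint reached:
  node 0: ⊤
  node 1: ⊤
  node 2: ⊤
  node 3: ⊤
  node 4: ⊤
  node 5: ⊤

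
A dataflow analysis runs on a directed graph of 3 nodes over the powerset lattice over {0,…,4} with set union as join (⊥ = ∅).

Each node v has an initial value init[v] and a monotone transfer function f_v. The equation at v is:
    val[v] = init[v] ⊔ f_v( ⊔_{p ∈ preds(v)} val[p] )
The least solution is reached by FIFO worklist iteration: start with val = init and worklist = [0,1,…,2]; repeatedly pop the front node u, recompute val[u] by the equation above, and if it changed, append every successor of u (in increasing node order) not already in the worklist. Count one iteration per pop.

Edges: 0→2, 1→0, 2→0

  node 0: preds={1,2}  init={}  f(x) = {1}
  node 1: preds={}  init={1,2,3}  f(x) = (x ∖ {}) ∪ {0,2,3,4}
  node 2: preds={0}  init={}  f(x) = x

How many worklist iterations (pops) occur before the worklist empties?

4

Worklist (4 pops):
  #1 pop 0: in={1,2,3} → {1} (was {}); enqueue []
  #2 pop 1: in={} → {0,1,2,3,4} (was {1,2,3}); enqueue [0]
  #3 pop 2: in={1} → {1} (was {}); enqueue []
  #4 pop 0: in={0,1,2,3,4} → {1} (no change)

Fixpoint:
  val[0] = {1}
  val[1] = {0,1,2,3,4}
  val[2] = {1}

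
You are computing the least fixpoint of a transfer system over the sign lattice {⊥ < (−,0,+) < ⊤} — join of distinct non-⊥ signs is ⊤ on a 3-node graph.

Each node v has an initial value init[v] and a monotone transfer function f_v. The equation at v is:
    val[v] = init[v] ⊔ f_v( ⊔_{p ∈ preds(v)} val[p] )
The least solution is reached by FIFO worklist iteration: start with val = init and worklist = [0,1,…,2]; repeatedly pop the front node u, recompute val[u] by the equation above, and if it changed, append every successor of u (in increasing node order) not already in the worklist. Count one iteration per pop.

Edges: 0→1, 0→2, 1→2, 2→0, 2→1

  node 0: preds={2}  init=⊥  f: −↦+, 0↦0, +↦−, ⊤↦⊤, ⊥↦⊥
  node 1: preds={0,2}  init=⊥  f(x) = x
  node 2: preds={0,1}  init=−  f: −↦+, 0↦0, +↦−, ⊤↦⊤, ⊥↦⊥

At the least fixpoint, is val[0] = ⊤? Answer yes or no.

Iteration log — 6 steps:
  step 1. node 0  ⊔preds=−  new=+  old=⊥  +wl: 
  step 2. node 1  ⊔preds=⊤  new=⊤  old=⊥  +wl: 
  step 3. node 2  ⊔preds=⊤  new=⊤  old=−  +wl: 0,1
  step 4. node 0  ⊔preds=⊤  new=⊤  old=+  +wl: 2
  step 5. node 1  ⊔preds=⊤  new=⊤  stable
  step 6. node 2  ⊔preds=⊤  new=⊤  stable

Least fixpoint reached:
  node 0: ⊤
  node 1: ⊤
  node 2: ⊤

yes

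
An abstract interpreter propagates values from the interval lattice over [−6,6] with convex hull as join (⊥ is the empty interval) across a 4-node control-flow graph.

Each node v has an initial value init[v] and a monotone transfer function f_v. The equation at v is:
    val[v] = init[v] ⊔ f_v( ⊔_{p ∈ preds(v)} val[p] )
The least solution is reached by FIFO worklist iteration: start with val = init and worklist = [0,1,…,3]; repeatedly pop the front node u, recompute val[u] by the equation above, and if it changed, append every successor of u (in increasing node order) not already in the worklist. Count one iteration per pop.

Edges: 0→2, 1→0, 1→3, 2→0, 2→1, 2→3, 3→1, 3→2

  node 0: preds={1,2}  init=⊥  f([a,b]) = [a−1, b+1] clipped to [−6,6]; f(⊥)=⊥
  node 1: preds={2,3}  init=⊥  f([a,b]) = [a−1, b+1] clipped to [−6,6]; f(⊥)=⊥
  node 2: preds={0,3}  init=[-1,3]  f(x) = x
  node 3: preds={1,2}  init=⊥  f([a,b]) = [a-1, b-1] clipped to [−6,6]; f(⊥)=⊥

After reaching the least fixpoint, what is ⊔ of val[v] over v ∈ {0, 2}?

[-6,6]

Iteration log — 18 steps:
  step 1. node 0  ⊔preds=[-1,3]  new=[-2,4]  old=⊥  +wl: 
  step 2. node 1  ⊔preds=[-1,3]  new=[-2,4]  old=⊥  +wl: 0
  step 3. node 2  ⊔preds=[-2,4]  new=[-2,4]  old=[-1,3]  +wl: 1
  step 4. node 3  ⊔preds=[-2,4]  new=[-3,3]  old=⊥  +wl: 2
  step 5. node 0  ⊔preds=[-2,4]  new=[-3,5]  old=[-2,4]  +wl: 
  step 6. node 1  ⊔preds=[-3,4]  new=[-4,5]  old=[-2,4]  +wl: 0,3
  step 7. node 2  ⊔preds=[-3,5]  new=[-3,5]  old=[-2,4]  +wl: 1
  step 8. node 0  ⊔preds=[-4,5]  new=[-5,6]  old=[-3,5]  +wl: 2
  step 9. node 3  ⊔preds=[-4,5]  new=[-5,4]  old=[-3,3]  +wl: 
  step 10. node 1  ⊔preds=[-5,5]  new=[-6,6]  old=[-4,5]  +wl: 0,3
  step 11. node 2  ⊔preds=[-5,6]  new=[-5,6]  old=[-3,5]  +wl: 1
  step 12. node 0  ⊔preds=[-6,6]  new=[-6,6]  old=[-5,6]  +wl: 2
  step 13. node 3  ⊔preds=[-6,6]  new=[-6,5]  old=[-5,4]  +wl: 
  step 14. node 1  ⊔preds=[-6,6]  new=[-6,6]  stable
  step 15. node 2  ⊔preds=[-6,6]  new=[-6,6]  old=[-5,6]  +wl: 0,1,3
  step 16. node 0  ⊔preds=[-6,6]  new=[-6,6]  stable
  step 17. node 1  ⊔preds=[-6,6]  new=[-6,6]  stable
  step 18. node 3  ⊔preds=[-6,6]  new=[-6,5]  stable

Least fixpoint reached:
  node 0: [-6,6]
  node 1: [-6,6]
  node 2: [-6,6]
  node 3: [-6,5]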